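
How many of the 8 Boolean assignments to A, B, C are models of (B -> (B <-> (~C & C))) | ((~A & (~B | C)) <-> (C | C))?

Initial set: {((B -> (B <-> (~C & C))) | ((~A & (~B | C)) <-> (C | C)))}.
((B -> (B <-> (~C & C))) | ((~A & (~B | C)) <-> (C | C))): β-rule — branch into (B -> (B <-> (~C & C)))  //  ((~A & (~B | C)) <-> (C | C)).
  branch 1 (add (B -> (B <-> (~C & C)))):
    (B -> (B <-> (~C & C))): β-rule — branch into ~B  //  (B <-> (~C & C)).
      branch 1.1 (add ~B):
        ○ open, literals {B=F}.
      branch 1.2 (add (B <-> (~C & C))):
        (B <-> (~C & C)): β-rule — branch into B, (~C & C)  //  ~B, ~(~C & C).
          branch 1.2.1 (add B, (~C & C)):
            (~C & C): α-rule — add ~C, C.
            × closes — contains both C and ~C.
          branch 1.2.2 (add ~B, ~(~C & C)):
            ~(~C & C): β-rule — branch into ~~C  //  ~C.
              branch 1.2.2.1 (add ~~C):
                ○ open, literals {B=F, C=T}.
              branch 1.2.2.2 (add ~C):
                ○ open, literals {B=F, C=F}.
  branch 2 (add ((~A & (~B | C)) <-> (C | C))):
    ((~A & (~B | C)) <-> (C | C)): β-rule — branch into (~A & (~B | C)), (C | C)  //  ~(~A & (~B | C)), ~(C | C).
      branch 2.1 (add (~A & (~B | C)), (C | C)):
        (~A & (~B | C)): α-rule — add ~A, (~B | C).
        (C | C): β-rule — branch into C  //  C.
          branch 2.1.1 (add C):
            (~B | C): β-rule — branch into ~B  //  C.
              branch 2.1.1.1 (add ~B):
                ○ open, literals {A=F, B=F, C=T}.
              branch 2.1.1.2 (add C):
                ○ open, literals {A=F, C=T}.
          branch 2.1.2 (add C):
            (~B | C): β-rule — branch into ~B  //  C.
              branch 2.1.2.1 (add ~B):
                ○ open, literals {A=F, B=F, C=T}.
              branch 2.1.2.2 (add C):
                ○ open, literals {A=F, C=T}.
      branch 2.2 (add ~(~A & (~B | C)), ~(C | C)):
        ~(C | C): α-rule — add ~C, ~C.
        ~(~A & (~B | C)): β-rule — branch into ~~A  //  ~(~B | C).
          branch 2.2.1 (add ~~A):
            ○ open, literals {A=T, C=F}.
          branch 2.2.2 (add ~(~B | C)):
            ~(~B | C): α-rule — add ~~B, ~C.
            ○ open, literals {B=T, C=F}.
1 branch closed, 9 open.
Each open branch fixes some atoms; the unmentioned ones are free. Counting distinct full assignments: branch {B=F} (A, C) contributes 4 new; branch {B=F, C=T} (A) contributes 0 new; branch {B=F, C=F} (A) contributes 0 new; branch {A=F, B=F, C=T} (none free) contributes 0 new; branch {A=F, C=T} (B) contributes 1 new; branch {A=F, B=F, C=T} (none free) contributes 0 new; branch {A=F, C=T} (B) contributes 0 new; branch {A=T, C=F} (B) contributes 1 new; branch {B=T, C=F} (A) contributes 1 new. Total: 7.

7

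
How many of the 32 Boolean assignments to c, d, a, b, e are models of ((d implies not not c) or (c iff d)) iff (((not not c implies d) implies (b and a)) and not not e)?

Initial set: {T (((d implies not not c) or (c iff d)) iff (((not not c implies d) implies (b and a)) and not not e))}.
T (((d implies not not c) or (c iff d)) iff (((not not c implies d) implies (b and a)) and not not e)): β-rule — branch into T ((d implies not not c) or (c iff d)), T (((not not c implies d) implies (b and a)) and not not e)  //  F ((d implies not not c) or (c iff d)), F (((not not c implies d) implies (b and a)) and not not e).
  branch 1 (add T ((d implies not not c) or (c iff d)), T (((not not c implies d) implies (b and a)) and not not e)):
    T (((not not c implies d) implies (b and a)) and not not e): α-rule — add T ((not not c implies d) implies (b and a)), T not not e.
    T not not e: drop double negation, giving T e.
    T ((d implies not not c) or (c iff d)): β-rule — branch into T (d implies not not c)  //  T (c iff d).
      branch 1.1 (add T (d implies not not c)):
        T ((not not c implies d) implies (b and a)): β-rule — branch into F (not not c implies d)  //  T (b and a).
          branch 1.1.1 (add F (not not c implies d)):
            F (not not c implies d): α-rule — add T not not c, F d.
            T not not c: drop double negation, giving T c.
            T (d implies not not c): β-rule — branch into F d  //  T not not c.
              branch 1.1.1.1 (add F d):
                ○ open, literals {c=1, d=0, e=1}.
              branch 1.1.1.2 (add T not not c):
                T not not c: drop double negation, giving T c.
                ○ open, literals {c=1, d=0, e=1}.
          branch 1.1.2 (add T (b and a)):
            T (b and a): α-rule — add T b, T a.
            T (d implies not not c): β-rule — branch into F d  //  T not not c.
              branch 1.1.2.1 (add F d):
                ○ open, literals {a=1, b=1, d=0, e=1}.
              branch 1.1.2.2 (add T not not c):
                T not not c: drop double negation, giving T c.
                ○ open, literals {a=1, b=1, c=1, e=1}.
      branch 1.2 (add T (c iff d)):
        T ((not not c implies d) implies (b and a)): β-rule — branch into F (not not c implies d)  //  T (b and a).
          branch 1.2.1 (add F (not not c implies d)):
            F (not not c implies d): α-rule — add T not not c, F d.
            T not not c: drop double negation, giving T c.
            T (c iff d): β-rule — branch into T c, T d  //  F c, F d.
              branch 1.2.1.1 (add T c, T d):
                × closes — contains both d and not d.
              branch 1.2.1.2 (add F c, F d):
                × closes — contains both c and not c.
          branch 1.2.2 (add T (b and a)):
            T (b and a): α-rule — add T b, T a.
            T (c iff d): β-rule — branch into T c, T d  //  F c, F d.
              branch 1.2.2.1 (add T c, T d):
                ○ open, literals {a=1, b=1, c=1, d=1, e=1}.
              branch 1.2.2.2 (add F c, F d):
                ○ open, literals {a=1, b=1, c=0, d=0, e=1}.
  branch 2 (add F ((d implies not not c) or (c iff d)), F (((not not c implies d) implies (b and a)) and not not e)):
    F ((d implies not not c) or (c iff d)): α-rule — add F (d implies not not c), F (c iff d).
    F (d implies not not c): α-rule — add T d, F not not c.
    F not not c: drop double negation, giving F c.
    F (((not not c implies d) implies (b and a)) and not not e): β-rule — branch into F ((not not c implies d) implies (b and a))  //  F not not e.
      branch 2.1 (add F ((not not c implies d) implies (b and a))):
        F ((not not c implies d) implies (b and a)): α-rule — add T (not not c implies d), F (b and a).
        F (c iff d): β-rule — branch into T c, F d  //  F c, T d.
          branch 2.1.1 (add T c, F d):
            × closes — contains both c and not c.
          branch 2.1.2 (add F c, T d):
            T (not not c implies d): β-rule — branch into F not not c  //  T d.
              branch 2.1.2.1 (add F not not c):
                F not not c: drop double negation, giving F c.
                F (b and a): β-rule — branch into F b  //  F a.
                  branch 2.1.2.1.1 (add F b):
                    ○ open, literals {b=0, c=0, d=1}.
                  branch 2.1.2.1.2 (add F a):
                    ○ open, literals {a=0, c=0, d=1}.
              branch 2.1.2.2 (add T d):
                F (b and a): β-rule — branch into F b  //  F a.
                  branch 2.1.2.2.1 (add F b):
                    ○ open, literals {b=0, c=0, d=1}.
                  branch 2.1.2.2.2 (add F a):
                    ○ open, literals {a=0, c=0, d=1}.
      branch 2.2 (add F not not e):
        F not not e: drop double negation, giving F e.
        F (c iff d): β-rule — branch into T c, F d  //  F c, T d.
          branch 2.2.1 (add T c, F d):
            × closes — contains both c and not c.
          branch 2.2.2 (add F c, T d):
            ○ open, literals {c=0, d=1, e=0}.
4 branches closed, 11 open.
Each open branch fixes some atoms; the unmentioned ones are free. Counting distinct full assignments: branch {c=1, d=0, e=1} (a, b) contributes 4 new; branch {c=1, d=0, e=1} (a, b) contributes 0 new; branch {a=1, b=1, d=0, e=1} (c) contributes 1 new; branch {a=1, b=1, c=1, e=1} (d) contributes 1 new; branch {a=1, b=1, c=1, d=1, e=1} (none free) contributes 0 new; branch {a=1, b=1, c=0, d=0, e=1} (none free) contributes 0 new; branch {b=0, c=0, d=1} (a, e) contributes 4 new; branch {a=0, c=0, d=1} (b, e) contributes 2 new; branch {b=0, c=0, d=1} (a, e) contributes 0 new; branch {a=0, c=0, d=1} (b, e) contributes 0 new; branch {c=0, d=1, e=0} (a, b) contributes 1 new. Total: 13.

13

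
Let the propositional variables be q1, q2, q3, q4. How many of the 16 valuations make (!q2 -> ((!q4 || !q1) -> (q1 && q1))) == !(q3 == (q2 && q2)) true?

Initial set: {((!q2 -> ((!q4 || !q1) -> (q1 && q1))) == !(q3 == (q2 && q2)))}.
((!q2 -> ((!q4 || !q1) -> (q1 && q1))) == !(q3 == (q2 && q2))): β-rule — branch into (!q2 -> ((!q4 || !q1) -> (q1 && q1))), !(q3 == (q2 && q2))  //  !(!q2 -> ((!q4 || !q1) -> (q1 && q1))), !!(q3 == (q2 && q2)).
  branch 1 (add (!q2 -> ((!q4 || !q1) -> (q1 && q1))), !(q3 == (q2 && q2))):
    (!q2 -> ((!q4 || !q1) -> (q1 && q1))): β-rule — branch into !!q2  //  ((!q4 || !q1) -> (q1 && q1)).
      branch 1.1 (add !!q2):
        !(q3 == (q2 && q2)): β-rule — branch into q3, !(q2 && q2)  //  !q3, (q2 && q2).
          branch 1.1.1 (add q3, !(q2 && q2)):
            !(q2 && q2): β-rule — branch into !q2  //  !q2.
              branch 1.1.1.1 (add !q2):
                × closes — contains both q2 and !q2.
              branch 1.1.1.2 (add !q2):
                × closes — contains both q2 and !q2.
          branch 1.1.2 (add !q3, (q2 && q2)):
            (q2 && q2): α-rule — add q2, q2.
            ○ open, literals {q2=true, q3=false}.
      branch 1.2 (add ((!q4 || !q1) -> (q1 && q1))):
        !(q3 == (q2 && q2)): β-rule — branch into q3, !(q2 && q2)  //  !q3, (q2 && q2).
          branch 1.2.1 (add q3, !(q2 && q2)):
            ((!q4 || !q1) -> (q1 && q1)): β-rule — branch into !(!q4 || !q1)  //  (q1 && q1).
              branch 1.2.1.1 (add !(!q4 || !q1)):
                !(!q4 || !q1): α-rule — add !!q4, !!q1.
                !(q2 && q2): β-rule — branch into !q2  //  !q2.
                  branch 1.2.1.1.1 (add !q2):
                    ○ open, literals {q1=true, q2=false, q3=true, q4=true}.
                  branch 1.2.1.1.2 (add !q2):
                    ○ open, literals {q1=true, q2=false, q3=true, q4=true}.
              branch 1.2.1.2 (add (q1 && q1)):
                (q1 && q1): α-rule — add q1, q1.
                !(q2 && q2): β-rule — branch into !q2  //  !q2.
                  branch 1.2.1.2.1 (add !q2):
                    ○ open, literals {q1=true, q2=false, q3=true}.
                  branch 1.2.1.2.2 (add !q2):
                    ○ open, literals {q1=true, q2=false, q3=true}.
          branch 1.2.2 (add !q3, (q2 && q2)):
            (q2 && q2): α-rule — add q2, q2.
            ((!q4 || !q1) -> (q1 && q1)): β-rule — branch into !(!q4 || !q1)  //  (q1 && q1).
              branch 1.2.2.1 (add !(!q4 || !q1)):
                !(!q4 || !q1): α-rule — add !!q4, !!q1.
                ○ open, literals {q1=true, q2=true, q3=false, q4=true}.
              branch 1.2.2.2 (add (q1 && q1)):
                (q1 && q1): α-rule — add q1, q1.
                ○ open, literals {q1=true, q2=true, q3=false}.
  branch 2 (add !(!q2 -> ((!q4 || !q1) -> (q1 && q1))), !!(q3 == (q2 && q2))):
    !(!q2 -> ((!q4 || !q1) -> (q1 && q1))): α-rule — add !q2, !((!q4 || !q1) -> (q1 && q1)).
    !((!q4 || !q1) -> (q1 && q1)): α-rule — add (!q4 || !q1), !(q1 && q1).
    !!(q3 == (q2 && q2)): β-rule — branch into q3, (q2 && q2)  //  !q3, !(q2 && q2).
      branch 2.1 (add q3, (q2 && q2)):
        (q2 && q2): α-rule — add q2, q2.
        × closes — contains both q2 and !q2.
      branch 2.2 (add !q3, !(q2 && q2)):
        (!q4 || !q1): β-rule — branch into !q4  //  !q1.
          branch 2.2.1 (add !q4):
            !(q1 && q1): β-rule — branch into !q1  //  !q1.
              branch 2.2.1.1 (add !q1):
                !(q2 && q2): β-rule — branch into !q2  //  !q2.
                  branch 2.2.1.1.1 (add !q2):
                    ○ open, literals {q1=false, q2=false, q3=false, q4=false}.
                  branch 2.2.1.1.2 (add !q2):
                    ○ open, literals {q1=false, q2=false, q3=false, q4=false}.
              branch 2.2.1.2 (add !q1):
                !(q2 && q2): β-rule — branch into !q2  //  !q2.
                  branch 2.2.1.2.1 (add !q2):
                    ○ open, literals {q1=false, q2=false, q3=false, q4=false}.
                  branch 2.2.1.2.2 (add !q2):
                    ○ open, literals {q1=false, q2=false, q3=false, q4=false}.
          branch 2.2.2 (add !q1):
            !(q1 && q1): β-rule — branch into !q1  //  !q1.
              branch 2.2.2.1 (add !q1):
                !(q2 && q2): β-rule — branch into !q2  //  !q2.
                  branch 2.2.2.1.1 (add !q2):
                    ○ open, literals {q1=false, q2=false, q3=false}.
                  branch 2.2.2.1.2 (add !q2):
                    ○ open, literals {q1=false, q2=false, q3=false}.
              branch 2.2.2.2 (add !q1):
                !(q2 && q2): β-rule — branch into !q2  //  !q2.
                  branch 2.2.2.2.1 (add !q2):
                    ○ open, literals {q1=false, q2=false, q3=false}.
                  branch 2.2.2.2.2 (add !q2):
                    ○ open, literals {q1=false, q2=false, q3=false}.
3 branches closed, 15 open.
Each open branch fixes some atoms; the unmentioned ones are free. Counting distinct full assignments: branch {q2=true, q3=false} (q1, q4) contributes 4 new; branch {q1=true, q2=false, q3=true, q4=true} (none free) contributes 1 new; branch {q1=true, q2=false, q3=true, q4=true} (none free) contributes 0 new; branch {q1=true, q2=false, q3=true} (q4) contributes 1 new; branch {q1=true, q2=false, q3=true} (q4) contributes 0 new; branch {q1=true, q2=true, q3=false, q4=true} (none free) contributes 0 new; branch {q1=true, q2=true, q3=false} (q4) contributes 0 new; branch {q1=false, q2=false, q3=false, q4=false} (none free) contributes 1 new; branch {q1=false, q2=false, q3=false, q4=false} (none free) contributes 0 new; branch {q1=false, q2=false, q3=false, q4=false} (none free) contributes 0 new; branch {q1=false, q2=false, q3=false, q4=false} (none free) contributes 0 new; branch {q1=false, q2=false, q3=false} (q4) contributes 1 new; branch {q1=false, q2=false, q3=false} (q4) contributes 0 new; branch {q1=false, q2=false, q3=false} (q4) contributes 0 new; branch {q1=false, q2=false, q3=false} (q4) contributes 0 new. Total: 8.

8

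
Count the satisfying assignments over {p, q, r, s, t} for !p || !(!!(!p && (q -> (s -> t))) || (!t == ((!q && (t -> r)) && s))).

Initial set: {(!p || !(!!(!p && (q -> (s -> t))) || (!t == ((!q && (t -> r)) && s))))}.
(!p || !(!!(!p && (q -> (s -> t))) || (!t == ((!q && (t -> r)) && s)))): β-rule — branch into !p  //  !(!!(!p && (q -> (s -> t))) || (!t == ((!q && (t -> r)) && s))).
  branch 1 (add !p):
    ○ open, literals {p=F}.
  branch 2 (add !(!!(!p && (q -> (s -> t))) || (!t == ((!q && (t -> r)) && s)))):
    !(!!(!p && (q -> (s -> t))) || (!t == ((!q && (t -> r)) && s))): α-rule — add !!!(!p && (q -> (s -> t))), !(!t == ((!q && (t -> r)) && s)).
    !!!(!p && (q -> (s -> t))): drop double negation, giving !(!p && (q -> (s -> t))).
    !(!t == ((!q && (t -> r)) && s)): β-rule — branch into !t, !((!q && (t -> r)) && s)  //  !!t, ((!q && (t -> r)) && s).
      branch 2.1 (add !t, !((!q && (t -> r)) && s)):
        !(!p && (q -> (s -> t))): β-rule — branch into !!p  //  !(q -> (s -> t)).
          branch 2.1.1 (add !!p):
            !((!q && (t -> r)) && s): β-rule — branch into !(!q && (t -> r))  //  !s.
              branch 2.1.1.1 (add !(!q && (t -> r))):
                !(!q && (t -> r)): β-rule — branch into !!q  //  !(t -> r).
                  branch 2.1.1.1.1 (add !!q):
                    ○ open, literals {p=T, q=T, t=F}.
                  branch 2.1.1.1.2 (add !(t -> r)):
                    !(t -> r): α-rule — add t, !r.
                    × closes — contains both t and !t.
              branch 2.1.1.2 (add !s):
                ○ open, literals {p=T, s=F, t=F}.
          branch 2.1.2 (add !(q -> (s -> t))):
            !(q -> (s -> t)): α-rule — add q, !(s -> t).
            !(s -> t): α-rule — add s, !t.
            !((!q && (t -> r)) && s): β-rule — branch into !(!q && (t -> r))  //  !s.
              branch 2.1.2.1 (add !(!q && (t -> r))):
                !(!q && (t -> r)): β-rule — branch into !!q  //  !(t -> r).
                  branch 2.1.2.1.1 (add !!q):
                    ○ open, literals {q=T, s=T, t=F}.
                  branch 2.1.2.1.2 (add !(t -> r)):
                    !(t -> r): α-rule — add t, !r.
                    × closes — contains both t and !t.
              branch 2.1.2.2 (add !s):
                × closes — contains both s and !s.
      branch 2.2 (add !!t, ((!q && (t -> r)) && s)):
        ((!q && (t -> r)) && s): α-rule — add (!q && (t -> r)), s.
        (!q && (t -> r)): α-rule — add !q, (t -> r).
        !(!p && (q -> (s -> t))): β-rule — branch into !!p  //  !(q -> (s -> t)).
          branch 2.2.1 (add !!p):
            (t -> r): β-rule — branch into !t  //  r.
              branch 2.2.1.1 (add !t):
                × closes — contains both t and !t.
              branch 2.2.1.2 (add r):
                ○ open, literals {p=T, q=F, r=T, s=T, t=T}.
          branch 2.2.2 (add !(q -> (s -> t))):
            !(q -> (s -> t)): α-rule — add q, !(s -> t).
            × closes — contains both q and !q.
5 branches closed, 5 open.
Each open branch fixes some atoms; the unmentioned ones are free. Counting distinct full assignments: branch {p=F} (q, r, s, t) contributes 16 new; branch {p=T, q=T, t=F} (r, s) contributes 4 new; branch {p=T, s=F, t=F} (q, r) contributes 2 new; branch {q=T, s=T, t=F} (p, r) contributes 0 new; branch {p=T, q=F, r=T, s=T, t=T} (none free) contributes 1 new. Total: 23.

23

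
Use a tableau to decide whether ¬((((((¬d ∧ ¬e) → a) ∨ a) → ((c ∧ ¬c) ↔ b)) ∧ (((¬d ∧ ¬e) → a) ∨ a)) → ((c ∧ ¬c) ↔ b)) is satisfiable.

Initial set: {T ¬((((((¬d ∧ ¬e) → a) ∨ a) → ((c ∧ ¬c) ↔ b)) ∧ (((¬d ∧ ¬e) → a) ∨ a)) → ((c ∧ ¬c) ↔ b))}.
T ¬((((((¬d ∧ ¬e) → a) ∨ a) → ((c ∧ ¬c) ↔ b)) ∧ (((¬d ∧ ¬e) → a) ∨ a)) → ((c ∧ ¬c) ↔ b)): α-rule — add T (((((¬d ∧ ¬e) → a) ∨ a) → ((c ∧ ¬c) ↔ b)) ∧ (((¬d ∧ ¬e) → a) ∨ a)), F ((c ∧ ¬c) ↔ b).
T (((((¬d ∧ ¬e) → a) ∨ a) → ((c ∧ ¬c) ↔ b)) ∧ (((¬d ∧ ¬e) → a) ∨ a)): α-rule — add T ((((¬d ∧ ¬e) → a) ∨ a) → ((c ∧ ¬c) ↔ b)), T (((¬d ∧ ¬e) → a) ∨ a).
F ((c ∧ ¬c) ↔ b): β-rule — branch into T (c ∧ ¬c), F b  //  F (c ∧ ¬c), T b.
  branch 1 (add T (c ∧ ¬c), F b):
    T (c ∧ ¬c): α-rule — add T c, T ¬c.
    × closes — contains both c and ¬c.
  branch 2 (add F (c ∧ ¬c), T b):
    T ((((¬d ∧ ¬e) → a) ∨ a) → ((c ∧ ¬c) ↔ b)): β-rule — branch into F (((¬d ∧ ¬e) → a) ∨ a)  //  T ((c ∧ ¬c) ↔ b).
      branch 2.1 (add F (((¬d ∧ ¬e) → a) ∨ a)):
        F (((¬d ∧ ¬e) → a) ∨ a): α-rule — add F ((¬d ∧ ¬e) → a), F a.
        F ((¬d ∧ ¬e) → a): α-rule — add T (¬d ∧ ¬e), F a.
        T (¬d ∧ ¬e): α-rule — add T ¬d, T ¬e.
        T (((¬d ∧ ¬e) → a) ∨ a): β-rule — branch into T ((¬d ∧ ¬e) → a)  //  T a.
          branch 2.1.1 (add T ((¬d ∧ ¬e) → a)):
            F (c ∧ ¬c): β-rule — branch into F c  //  F ¬c.
              branch 2.1.1.1 (add F c):
                T ((¬d ∧ ¬e) → a): β-rule — branch into F (¬d ∧ ¬e)  //  T a.
                  branch 2.1.1.1.1 (add F (¬d ∧ ¬e)):
                    F (¬d ∧ ¬e): β-rule — branch into F ¬d  //  F ¬e.
                      branch 2.1.1.1.1.1 (add F ¬d):
                        × closes — contains both d and ¬d.
                      branch 2.1.1.1.1.2 (add F ¬e):
                        × closes — contains both e and ¬e.
                  branch 2.1.1.1.2 (add T a):
                    × closes — contains both a and ¬a.
              branch 2.1.1.2 (add F ¬c):
                T ((¬d ∧ ¬e) → a): β-rule — branch into F (¬d ∧ ¬e)  //  T a.
                  branch 2.1.1.2.1 (add F (¬d ∧ ¬e)):
                    F (¬d ∧ ¬e): β-rule — branch into F ¬d  //  F ¬e.
                      branch 2.1.1.2.1.1 (add F ¬d):
                        × closes — contains both d and ¬d.
                      branch 2.1.1.2.1.2 (add F ¬e):
                        × closes — contains both e and ¬e.
                  branch 2.1.1.2.2 (add T a):
                    × closes — contains both a and ¬a.
          branch 2.1.2 (add T a):
            × closes — contains both a and ¬a.
      branch 2.2 (add T ((c ∧ ¬c) ↔ b)):
        T (((¬d ∧ ¬e) → a) ∨ a): β-rule — branch into T ((¬d ∧ ¬e) → a)  //  T a.
          branch 2.2.1 (add T ((¬d ∧ ¬e) → a)):
            F (c ∧ ¬c): β-rule — branch into F c  //  F ¬c.
              branch 2.2.1.1 (add F c):
                T ((c ∧ ¬c) ↔ b): β-rule — branch into T (c ∧ ¬c), T b  //  F (c ∧ ¬c), F b.
                  branch 2.2.1.1.1 (add T (c ∧ ¬c), T b):
                    T (c ∧ ¬c): α-rule — add T c, T ¬c.
                    × closes — contains both c and ¬c.
                  branch 2.2.1.1.2 (add F (c ∧ ¬c), F b):
                    × closes — contains both b and ¬b.
              branch 2.2.1.2 (add F ¬c):
                T ((c ∧ ¬c) ↔ b): β-rule — branch into T (c ∧ ¬c), T b  //  F (c ∧ ¬c), F b.
                  branch 2.2.1.2.1 (add T (c ∧ ¬c), T b):
                    T (c ∧ ¬c): α-rule — add T c, T ¬c.
                    × closes — contains both c and ¬c.
                  branch 2.2.1.2.2 (add F (c ∧ ¬c), F b):
                    × closes — contains both b and ¬b.
          branch 2.2.2 (add T a):
            F (c ∧ ¬c): β-rule — branch into F c  //  F ¬c.
              branch 2.2.2.1 (add F c):
                T ((c ∧ ¬c) ↔ b): β-rule — branch into T (c ∧ ¬c), T b  //  F (c ∧ ¬c), F b.
                  branch 2.2.2.1.1 (add T (c ∧ ¬c), T b):
                    T (c ∧ ¬c): α-rule — add T c, T ¬c.
                    × closes — contains both c and ¬c.
                  branch 2.2.2.1.2 (add F (c ∧ ¬c), F b):
                    × closes — contains both b and ¬b.
              branch 2.2.2.2 (add F ¬c):
                T ((c ∧ ¬c) ↔ b): β-rule — branch into T (c ∧ ¬c), T b  //  F (c ∧ ¬c), F b.
                  branch 2.2.2.2.1 (add T (c ∧ ¬c), T b):
                    T (c ∧ ¬c): α-rule — add T c, T ¬c.
                    × closes — contains both c and ¬c.
                  branch 2.2.2.2.2 (add F (c ∧ ¬c), F b):
                    × closes — contains both b and ¬b.
All 16 branches close.
Every branch closed; the formula is unsatisfiable.

Unsatisfiable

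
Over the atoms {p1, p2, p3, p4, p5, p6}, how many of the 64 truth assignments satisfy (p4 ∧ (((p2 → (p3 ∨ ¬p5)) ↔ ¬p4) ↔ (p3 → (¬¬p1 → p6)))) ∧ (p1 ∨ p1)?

6

Initial set: {((p4 ∧ (((p2 → (p3 ∨ ¬p5)) ↔ ¬p4) ↔ (p3 → (¬¬p1 → p6)))) ∧ (p1 ∨ p1))}.
((p4 ∧ (((p2 → (p3 ∨ ¬p5)) ↔ ¬p4) ↔ (p3 → (¬¬p1 → p6)))) ∧ (p1 ∨ p1)): α-rule — add (p4 ∧ (((p2 → (p3 ∨ ¬p5)) ↔ ¬p4) ↔ (p3 → (¬¬p1 → p6)))), (p1 ∨ p1).
(p4 ∧ (((p2 → (p3 ∨ ¬p5)) ↔ ¬p4) ↔ (p3 → (¬¬p1 → p6)))): α-rule — add p4, (((p2 → (p3 ∨ ¬p5)) ↔ ¬p4) ↔ (p3 → (¬¬p1 → p6))).
(p1 ∨ p1): β-rule — branch into p1  //  p1.
  branch 1 (add p1):
    (((p2 → (p3 ∨ ¬p5)) ↔ ¬p4) ↔ (p3 → (¬¬p1 → p6))): β-rule — branch into ((p2 → (p3 ∨ ¬p5)) ↔ ¬p4), (p3 → (¬¬p1 → p6))  //  ¬((p2 → (p3 ∨ ¬p5)) ↔ ¬p4), ¬(p3 → (¬¬p1 → p6)).
      branch 1.1 (add ((p2 → (p3 ∨ ¬p5)) ↔ ¬p4), (p3 → (¬¬p1 → p6))):
        ((p2 → (p3 ∨ ¬p5)) ↔ ¬p4): β-rule — branch into (p2 → (p3 ∨ ¬p5)), ¬p4  //  ¬(p2 → (p3 ∨ ¬p5)), ¬¬p4.
          branch 1.1.1 (add (p2 → (p3 ∨ ¬p5)), ¬p4):
            × closes — contains both p4 and ¬p4.
          branch 1.1.2 (add ¬(p2 → (p3 ∨ ¬p5)), ¬¬p4):
            ¬(p2 → (p3 ∨ ¬p5)): α-rule — add p2, ¬(p3 ∨ ¬p5).
            ¬(p3 ∨ ¬p5): α-rule — add ¬p3, ¬¬p5.
            (p3 → (¬¬p1 → p6)): β-rule — branch into ¬p3  //  (¬¬p1 → p6).
              branch 1.1.2.1 (add ¬p3):
                ○ open, literals {p1=1, p2=1, p3=0, p4=1, p5=1}.
              branch 1.1.2.2 (add (¬¬p1 → p6)):
                (¬¬p1 → p6): β-rule — branch into ¬¬¬p1  //  p6.
                  branch 1.1.2.2.1 (add ¬¬¬p1):
                    ¬¬¬p1: drop double negation, giving ¬p1.
                    × closes — contains both p1 and ¬p1.
                  branch 1.1.2.2.2 (add p6):
                    ○ open, literals {p1=1, p2=1, p3=0, p4=1, p5=1, p6=1}.
      branch 1.2 (add ¬((p2 → (p3 ∨ ¬p5)) ↔ ¬p4), ¬(p3 → (¬¬p1 → p6))):
        ¬(p3 → (¬¬p1 → p6)): α-rule — add p3, ¬(¬¬p1 → p6).
        ¬(¬¬p1 → p6): α-rule — add ¬¬p1, ¬p6.
        ¬¬p1: drop double negation, giving p1.
        ¬((p2 → (p3 ∨ ¬p5)) ↔ ¬p4): β-rule — branch into (p2 → (p3 ∨ ¬p5)), ¬¬p4  //  ¬(p2 → (p3 ∨ ¬p5)), ¬p4.
          branch 1.2.1 (add (p2 → (p3 ∨ ¬p5)), ¬¬p4):
            (p2 → (p3 ∨ ¬p5)): β-rule — branch into ¬p2  //  (p3 ∨ ¬p5).
              branch 1.2.1.1 (add ¬p2):
                ○ open, literals {p1=1, p2=0, p3=1, p4=1, p6=0}.
              branch 1.2.1.2 (add (p3 ∨ ¬p5)):
                (p3 ∨ ¬p5): β-rule — branch into p3  //  ¬p5.
                  branch 1.2.1.2.1 (add p3):
                    ○ open, literals {p1=1, p3=1, p4=1, p6=0}.
                  branch 1.2.1.2.2 (add ¬p5):
                    ○ open, literals {p1=1, p3=1, p4=1, p5=0, p6=0}.
          branch 1.2.2 (add ¬(p2 → (p3 ∨ ¬p5)), ¬p4):
            × closes — contains both p4 and ¬p4.
  branch 2 (add p1):
    (((p2 → (p3 ∨ ¬p5)) ↔ ¬p4) ↔ (p3 → (¬¬p1 → p6))): β-rule — branch into ((p2 → (p3 ∨ ¬p5)) ↔ ¬p4), (p3 → (¬¬p1 → p6))  //  ¬((p2 → (p3 ∨ ¬p5)) ↔ ¬p4), ¬(p3 → (¬¬p1 → p6)).
      branch 2.1 (add ((p2 → (p3 ∨ ¬p5)) ↔ ¬p4), (p3 → (¬¬p1 → p6))):
        ((p2 → (p3 ∨ ¬p5)) ↔ ¬p4): β-rule — branch into (p2 → (p3 ∨ ¬p5)), ¬p4  //  ¬(p2 → (p3 ∨ ¬p5)), ¬¬p4.
          branch 2.1.1 (add (p2 → (p3 ∨ ¬p5)), ¬p4):
            × closes — contains both p4 and ¬p4.
          branch 2.1.2 (add ¬(p2 → (p3 ∨ ¬p5)), ¬¬p4):
            ¬(p2 → (p3 ∨ ¬p5)): α-rule — add p2, ¬(p3 ∨ ¬p5).
            ¬(p3 ∨ ¬p5): α-rule — add ¬p3, ¬¬p5.
            (p3 → (¬¬p1 → p6)): β-rule — branch into ¬p3  //  (¬¬p1 → p6).
              branch 2.1.2.1 (add ¬p3):
                ○ open, literals {p1=1, p2=1, p3=0, p4=1, p5=1}.
              branch 2.1.2.2 (add (¬¬p1 → p6)):
                (¬¬p1 → p6): β-rule — branch into ¬¬¬p1  //  p6.
                  branch 2.1.2.2.1 (add ¬¬¬p1):
                    ¬¬¬p1: drop double negation, giving ¬p1.
                    × closes — contains both p1 and ¬p1.
                  branch 2.1.2.2.2 (add p6):
                    ○ open, literals {p1=1, p2=1, p3=0, p4=1, p5=1, p6=1}.
      branch 2.2 (add ¬((p2 → (p3 ∨ ¬p5)) ↔ ¬p4), ¬(p3 → (¬¬p1 → p6))):
        ¬(p3 → (¬¬p1 → p6)): α-rule — add p3, ¬(¬¬p1 → p6).
        ¬(¬¬p1 → p6): α-rule — add ¬¬p1, ¬p6.
        ¬¬p1: drop double negation, giving p1.
        ¬((p2 → (p3 ∨ ¬p5)) ↔ ¬p4): β-rule — branch into (p2 → (p3 ∨ ¬p5)), ¬¬p4  //  ¬(p2 → (p3 ∨ ¬p5)), ¬p4.
          branch 2.2.1 (add (p2 → (p3 ∨ ¬p5)), ¬¬p4):
            (p2 → (p3 ∨ ¬p5)): β-rule — branch into ¬p2  //  (p3 ∨ ¬p5).
              branch 2.2.1.1 (add ¬p2):
                ○ open, literals {p1=1, p2=0, p3=1, p4=1, p6=0}.
              branch 2.2.1.2 (add (p3 ∨ ¬p5)):
                (p3 ∨ ¬p5): β-rule — branch into p3  //  ¬p5.
                  branch 2.2.1.2.1 (add p3):
                    ○ open, literals {p1=1, p3=1, p4=1, p6=0}.
                  branch 2.2.1.2.2 (add ¬p5):
                    ○ open, literals {p1=1, p3=1, p4=1, p5=0, p6=0}.
          branch 2.2.2 (add ¬(p2 → (p3 ∨ ¬p5)), ¬p4):
            × closes — contains both p4 and ¬p4.
6 branches closed, 10 open.
Each open branch fixes some atoms; the unmentioned ones are free. Counting distinct full assignments: branch {p1=1, p2=1, p3=0, p4=1, p5=1} (p6) contributes 2 new; branch {p1=1, p2=1, p3=0, p4=1, p5=1, p6=1} (none free) contributes 0 new; branch {p1=1, p2=0, p3=1, p4=1, p6=0} (p5) contributes 2 new; branch {p1=1, p3=1, p4=1, p6=0} (p2, p5) contributes 2 new; branch {p1=1, p3=1, p4=1, p5=0, p6=0} (p2) contributes 0 new; branch {p1=1, p2=1, p3=0, p4=1, p5=1} (p6) contributes 0 new; branch {p1=1, p2=1, p3=0, p4=1, p5=1, p6=1} (none free) contributes 0 new; branch {p1=1, p2=0, p3=1, p4=1, p6=0} (p5) contributes 0 new; branch {p1=1, p3=1, p4=1, p6=0} (p2, p5) contributes 0 new; branch {p1=1, p3=1, p4=1, p5=0, p6=0} (p2) contributes 0 new. Total: 6.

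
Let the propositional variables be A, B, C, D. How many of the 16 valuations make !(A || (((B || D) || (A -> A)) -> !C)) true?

4

Initial set: {!(A || (((B || D) || (A -> A)) -> !C))}.
!(A || (((B || D) || (A -> A)) -> !C)): α-rule — add !A, !(((B || D) || (A -> A)) -> !C).
!(((B || D) || (A -> A)) -> !C): α-rule — add ((B || D) || (A -> A)), !!C.
((B || D) || (A -> A)): β-rule — branch into (B || D)  //  (A -> A).
  branch 1 (add (B || D)):
    (B || D): β-rule — branch into B  //  D.
      branch 1.1 (add B):
        ○ open, literals {A=false, B=true, C=true}.
      branch 1.2 (add D):
        ○ open, literals {A=false, C=true, D=true}.
  branch 2 (add (A -> A)):
    (A -> A): β-rule — branch into !A  //  A.
      branch 2.1 (add !A):
        ○ open, literals {A=false, C=true}.
      branch 2.2 (add A):
        × closes — contains both A and !A.
1 branch closed, 3 open.
Each open branch fixes some atoms; the unmentioned ones are free. Counting distinct full assignments: branch {A=false, B=true, C=true} (D) contributes 2 new; branch {A=false, C=true, D=true} (B) contributes 1 new; branch {A=false, C=true} (B, D) contributes 1 new. Total: 4.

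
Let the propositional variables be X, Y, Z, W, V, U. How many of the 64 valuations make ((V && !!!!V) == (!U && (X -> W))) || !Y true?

48

Initial set: {(((V && !!!!V) == (!U && (X -> W))) || !Y)}.
(((V && !!!!V) == (!U && (X -> W))) || !Y): β-rule — branch into ((V && !!!!V) == (!U && (X -> W)))  //  !Y.
  branch 1 (add ((V && !!!!V) == (!U && (X -> W)))):
    ((V && !!!!V) == (!U && (X -> W))): β-rule — branch into (V && !!!!V), (!U && (X -> W))  //  !(V && !!!!V), !(!U && (X -> W)).
      branch 1.1 (add (V && !!!!V), (!U && (X -> W))):
        (V && !!!!V): α-rule — add V, !!!!V.
        (!U && (X -> W)): α-rule — add !U, (X -> W).
        !!!!V: drop double negation, giving !!V.
        !!V: drop double negation, giving V.
        (X -> W): β-rule — branch into !X  //  W.
          branch 1.1.1 (add !X):
            ○ open, literals {U=F, V=T, X=F}.
          branch 1.1.2 (add W):
            ○ open, literals {U=F, V=T, W=T}.
      branch 1.2 (add !(V && !!!!V), !(!U && (X -> W))):
        !(V && !!!!V): β-rule — branch into !V  //  !!!!!V.
          branch 1.2.1 (add !V):
            !(!U && (X -> W)): β-rule — branch into !!U  //  !(X -> W).
              branch 1.2.1.1 (add !!U):
                ○ open, literals {U=T, V=F}.
              branch 1.2.1.2 (add !(X -> W)):
                !(X -> W): α-rule — add X, !W.
                ○ open, literals {V=F, W=F, X=T}.
          branch 1.2.2 (add !!!!!V):
            !!!!!V: drop double negation, giving !!!V.
            !!!V: drop double negation, giving !V.
            !(!U && (X -> W)): β-rule — branch into !!U  //  !(X -> W).
              branch 1.2.2.1 (add !!U):
                ○ open, literals {U=T, V=F}.
              branch 1.2.2.2 (add !(X -> W)):
                !(X -> W): α-rule — add X, !W.
                ○ open, literals {V=F, W=F, X=T}.
  branch 2 (add !Y):
    ○ open, literals {Y=F}.
0 branches closed, 7 open.
Each open branch fixes some atoms; the unmentioned ones are free. Counting distinct full assignments: branch {U=F, V=T, X=F} (Y, Z, W) contributes 8 new; branch {U=F, V=T, W=T} (X, Y, Z) contributes 4 new; branch {U=T, V=F} (X, Y, Z, W) contributes 16 new; branch {V=F, W=F, X=T} (Y, Z, U) contributes 4 new; branch {U=T, V=F} (X, Y, Z, W) contributes 0 new; branch {V=F, W=F, X=T} (Y, Z, U) contributes 0 new; branch {Y=F} (X, Z, W, V, U) contributes 16 new. Total: 48.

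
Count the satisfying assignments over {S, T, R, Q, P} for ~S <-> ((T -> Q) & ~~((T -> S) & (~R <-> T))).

14

Initial set: {(~S <-> ((T -> Q) & ~~((T -> S) & (~R <-> T))))}.
(~S <-> ((T -> Q) & ~~((T -> S) & (~R <-> T)))): β-rule — branch into ~S, ((T -> Q) & ~~((T -> S) & (~R <-> T)))  //  ~~S, ~((T -> Q) & ~~((T -> S) & (~R <-> T))).
  branch 1 (add ~S, ((T -> Q) & ~~((T -> S) & (~R <-> T)))):
    ((T -> Q) & ~~((T -> S) & (~R <-> T))): α-rule — add (T -> Q), ~~((T -> S) & (~R <-> T)).
    ~~((T -> S) & (~R <-> T)): drop double negation, giving ((T -> S) & (~R <-> T)).
    ((T -> S) & (~R <-> T)): α-rule — add (T -> S), (~R <-> T).
    (T -> Q): β-rule — branch into ~T  //  Q.
      branch 1.1 (add ~T):
        (T -> S): β-rule — branch into ~T  //  S.
          branch 1.1.1 (add ~T):
            (~R <-> T): β-rule — branch into ~R, T  //  ~~R, ~T.
              branch 1.1.1.1 (add ~R, T):
                × closes — contains both T and ~T.
              branch 1.1.1.2 (add ~~R, ~T):
                ○ open, literals {R=1, S=0, T=0}.
          branch 1.1.2 (add S):
            × closes — contains both S and ~S.
      branch 1.2 (add Q):
        (T -> S): β-rule — branch into ~T  //  S.
          branch 1.2.1 (add ~T):
            (~R <-> T): β-rule — branch into ~R, T  //  ~~R, ~T.
              branch 1.2.1.1 (add ~R, T):
                × closes — contains both T and ~T.
              branch 1.2.1.2 (add ~~R, ~T):
                ○ open, literals {Q=1, R=1, S=0, T=0}.
          branch 1.2.2 (add S):
            × closes — contains both S and ~S.
  branch 2 (add ~~S, ~((T -> Q) & ~~((T -> S) & (~R <-> T)))):
    ~((T -> Q) & ~~((T -> S) & (~R <-> T))): β-rule — branch into ~(T -> Q)  //  ~~~((T -> S) & (~R <-> T)).
      branch 2.1 (add ~(T -> Q)):
        ~(T -> Q): α-rule — add T, ~Q.
        ○ open, literals {Q=0, S=1, T=1}.
      branch 2.2 (add ~~~((T -> S) & (~R <-> T))):
        ~~~((T -> S) & (~R <-> T)): drop double negation, giving ~((T -> S) & (~R <-> T)).
        ~((T -> S) & (~R <-> T)): β-rule — branch into ~(T -> S)  //  ~(~R <-> T).
          branch 2.2.1 (add ~(T -> S)):
            ~(T -> S): α-rule — add T, ~S.
            × closes — contains both S and ~S.
          branch 2.2.2 (add ~(~R <-> T)):
            ~(~R <-> T): β-rule — branch into ~R, ~T  //  ~~R, T.
              branch 2.2.2.1 (add ~R, ~T):
                ○ open, literals {R=0, S=1, T=0}.
              branch 2.2.2.2 (add ~~R, T):
                ○ open, literals {R=1, S=1, T=1}.
5 branches closed, 5 open.
Each open branch fixes some atoms; the unmentioned ones are free. Counting distinct full assignments: branch {R=1, S=0, T=0} (Q, P) contributes 4 new; branch {Q=1, R=1, S=0, T=0} (P) contributes 0 new; branch {Q=0, S=1, T=1} (R, P) contributes 4 new; branch {R=0, S=1, T=0} (Q, P) contributes 4 new; branch {R=1, S=1, T=1} (Q, P) contributes 2 new. Total: 14.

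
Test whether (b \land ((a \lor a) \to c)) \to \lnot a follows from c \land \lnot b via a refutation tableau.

Yes

Initial set: {(c \land \lnot b); \lnot ((b \land ((a \lor a) \to c)) \to \lnot a)}.
(c \land \lnot b): α-rule — add c, \lnot b.
\lnot ((b \land ((a \lor a) \to c)) \to \lnot a): α-rule — add (b \land ((a \lor a) \to c)), \lnot \lnot a.
(b \land ((a \lor a) \to c)): α-rule — add b, ((a \lor a) \to c).
× closes — contains both b and \lnot b.
All 1 branch closes.
Every branch closed, so the premises entail the conclusion.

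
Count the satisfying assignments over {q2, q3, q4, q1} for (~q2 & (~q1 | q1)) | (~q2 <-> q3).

Initial set: {((~q2 & (~q1 | q1)) | (~q2 <-> q3))}.
((~q2 & (~q1 | q1)) | (~q2 <-> q3)): β-rule — branch into (~q2 & (~q1 | q1))  //  (~q2 <-> q3).
  branch 1 (add (~q2 & (~q1 | q1))):
    (~q2 & (~q1 | q1)): α-rule — add ~q2, (~q1 | q1).
    (~q1 | q1): β-rule — branch into ~q1  //  q1.
      branch 1.1 (add ~q1):
        ○ open, literals {q1=false, q2=false}.
      branch 1.2 (add q1):
        ○ open, literals {q1=true, q2=false}.
  branch 2 (add (~q2 <-> q3)):
    (~q2 <-> q3): β-rule — branch into ~q2, q3  //  ~~q2, ~q3.
      branch 2.1 (add ~q2, q3):
        ○ open, literals {q2=false, q3=true}.
      branch 2.2 (add ~~q2, ~q3):
        ○ open, literals {q2=true, q3=false}.
0 branches closed, 4 open.
Each open branch fixes some atoms; the unmentioned ones are free. Counting distinct full assignments: branch {q1=false, q2=false} (q3, q4) contributes 4 new; branch {q1=true, q2=false} (q3, q4) contributes 4 new; branch {q2=false, q3=true} (q4, q1) contributes 0 new; branch {q2=true, q3=false} (q4, q1) contributes 4 new. Total: 12.

12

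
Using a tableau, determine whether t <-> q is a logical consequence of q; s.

No

Initial set: {T q; T s; F (t <-> q)}.
F (t <-> q): β-rule — branch into T t, F q  //  F t, T q.
  branch 1 (add T t, F q):
    × closes — contains both q and ~q.
  branch 2 (add F t, T q):
    ○ open, literals {q=T, s=T, t=F}.
1 branch closed, 1 open.
An open branch gives a countermodel: q=T, s=T, t=F (unmentioned atoms arbitrary); the premises hold there but the conclusion fails.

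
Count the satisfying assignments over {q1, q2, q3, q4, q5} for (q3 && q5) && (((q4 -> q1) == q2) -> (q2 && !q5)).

4

Initial set: {T ((q3 && q5) && (((q4 -> q1) == q2) -> (q2 && !q5)))}.
T ((q3 && q5) && (((q4 -> q1) == q2) -> (q2 && !q5))): α-rule — add T (q3 && q5), T (((q4 -> q1) == q2) -> (q2 && !q5)).
T (q3 && q5): α-rule — add T q3, T q5.
T (((q4 -> q1) == q2) -> (q2 && !q5)): β-rule — branch into F ((q4 -> q1) == q2)  //  T (q2 && !q5).
  branch 1 (add F ((q4 -> q1) == q2)):
    F ((q4 -> q1) == q2): β-rule — branch into T (q4 -> q1), F q2  //  F (q4 -> q1), T q2.
      branch 1.1 (add T (q4 -> q1), F q2):
        T (q4 -> q1): β-rule — branch into F q4  //  T q1.
          branch 1.1.1 (add F q4):
            ○ open, literals {q2=0, q3=1, q4=0, q5=1}.
          branch 1.1.2 (add T q1):
            ○ open, literals {q1=1, q2=0, q3=1, q5=1}.
      branch 1.2 (add F (q4 -> q1), T q2):
        F (q4 -> q1): α-rule — add T q4, F q1.
        ○ open, literals {q1=0, q2=1, q3=1, q4=1, q5=1}.
  branch 2 (add T (q2 && !q5)):
    T (q2 && !q5): α-rule — add T q2, T !q5.
    × closes — contains both q5 and !q5.
1 branch closed, 3 open.
Each open branch fixes some atoms; the unmentioned ones are free. Counting distinct full assignments: branch {q2=0, q3=1, q4=0, q5=1} (q1) contributes 2 new; branch {q1=1, q2=0, q3=1, q5=1} (q4) contributes 1 new; branch {q1=0, q2=1, q3=1, q4=1, q5=1} (none free) contributes 1 new. Total: 4.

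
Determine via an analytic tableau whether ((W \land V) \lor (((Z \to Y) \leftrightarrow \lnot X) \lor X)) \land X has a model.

Satisfiable

Initial set: {(((W \land V) \lor (((Z \to Y) \leftrightarrow \lnot X) \lor X)) \land X)}.
(((W \land V) \lor (((Z \to Y) \leftrightarrow \lnot X) \lor X)) \land X): α-rule — add ((W \land V) \lor (((Z \to Y) \leftrightarrow \lnot X) \lor X)), X.
((W \land V) \lor (((Z \to Y) \leftrightarrow \lnot X) \lor X)): β-rule — branch into (W \land V)  //  (((Z \to Y) \leftrightarrow \lnot X) \lor X).
  branch 1 (add (W \land V)):
    (W \land V): α-rule — add W, V.
    ○ open, literals {V=T, W=T, X=T}.
  branch 2 (add (((Z \to Y) \leftrightarrow \lnot X) \lor X)):
    (((Z \to Y) \leftrightarrow \lnot X) \lor X): β-rule — branch into ((Z \to Y) \leftrightarrow \lnot X)  //  X.
      branch 2.1 (add ((Z \to Y) \leftrightarrow \lnot X)):
        ((Z \to Y) \leftrightarrow \lnot X): β-rule — branch into (Z \to Y), \lnot X  //  \lnot (Z \to Y), \lnot \lnot X.
          branch 2.1.1 (add (Z \to Y), \lnot X):
            × closes — contains both X and \lnot X.
          branch 2.1.2 (add \lnot (Z \to Y), \lnot \lnot X):
            \lnot (Z \to Y): α-rule — add Z, \lnot Y.
            ○ open, literals {X=T, Y=F, Z=T}.
      branch 2.2 (add X):
        ○ open, literals {X=T}.
1 branch closed, 3 open.
An open branch gives a satisfying assignment: V=T, W=T, X=T.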